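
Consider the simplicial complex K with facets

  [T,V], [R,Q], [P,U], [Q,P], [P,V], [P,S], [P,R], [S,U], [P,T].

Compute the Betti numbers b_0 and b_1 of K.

Order the vertices as P < Q < R < S < T < U < V. Listing each simplex with vertices in this order, K has dimension 1 with simplices:

  0-simplices (7): P, Q, R, S, T, U, V
  1-simplices (9): PQ, PR, PS, PT, PU, PV, QR, SU, TV

Hence C_0 ≅ Z^7, C_1 ≅ Z^9.

Boundary ∂_1: C_1 → C_0 maps an edge to its endpoints' difference, ∂[p,q] = q − p.
The 7×9 boundary matrix has rank 6 and Smith normal form diag(1,1,1,1,1,1).

Computing H_k = (kernel of ∂_k) / (image of ∂_{k+1}):

  H_0: rank C_0 − rank ∂_1 = 7 − 6 = 1, and the invariant factors of ∂_1 are all 1, so H_0 = Z.
  H_1: rank ker ∂_1 − rank ∂_2 = (9 − 6) − 0 = 3, and there is no ∂_2, so H_1 = Z^3.

Hence the Betti numbers are b_0 = 1, b_1 = 3.

b_0 = 1, b_1 = 3.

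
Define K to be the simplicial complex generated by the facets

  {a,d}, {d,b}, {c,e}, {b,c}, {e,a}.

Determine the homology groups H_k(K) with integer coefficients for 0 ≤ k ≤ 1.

Take the total order a < b < c < d < e on the vertex set. Then K (dimension 1) consists of the simplices:

  0-simplices (5): a, b, c, d, e
  1-simplices (5): ad, ae, bc, bd, ce

giving chain groups C_0 ≅ Z^5, C_1 ≅ Z^5.

Boundary ∂_1: C_1 → C_0 maps an edge to its endpoints' difference, ∂[p,q] = q − p.
As a 5×5 matrix over Z this has rank 4, with invariant factors (1,1,1,1).

Now H_k = ker ∂_k / im ∂_{k+1}, so:

  H_0: rank C_0 − rank ∂_1 = 5 − 4 = 1, and the invariant factors of ∂_1 are all 1, so H_0 ≅ Z.
  H_1: rank ker ∂_1 − rank ∂_2 = (5 − 4) − 0 = 1, and there is no ∂_2, so H_1 ≅ Z.

As a check, the Euler characteristic is 5 − 5 = 0, which agrees with 1 − 1 = 0.

H_0 ≅ Z,  H_1 ≅ Z.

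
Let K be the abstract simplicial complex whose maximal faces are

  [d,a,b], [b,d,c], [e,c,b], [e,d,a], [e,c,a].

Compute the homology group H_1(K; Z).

H_1 = Z.

We work with the vertex ordering a < b < c < d < e. The simplices of K, each written with vertices in increasing order, are:

  0-simplices (5): a, b, c, d, e
  1-simplices (10): ab, ac, ad, ae, bc, bd, be, cd, ce, de
  2-simplices (5): abd, ace, ade, bcd, bce

Hence C_0 ≅ Z^5, C_1 ≅ Z^10, C_2 ≅ Z^5.

Boundary ∂_1: C_1 → C_0 sends each edge [p,q] (with p < q) to q − p.
This gives a 5×10 integer matrix of rank 4; reducing to Smith normal form yields diagonal entries (1,1,1,1).

Boundary ∂_2: C_2 → C_1 maps a triangle to the signed sum of its edges. For instance
  ∂abd = bd − ad + ab,
  ∂bcd = cd − bd + bc.
This gives a 10×5 integer matrix of rank 5; reducing to Smith normal form yields diagonal entries (1,1,1,1,1).

Reading off H_k = ker ∂_k / im ∂_{k+1}:

  H_1: rank ker ∂_1 − rank ∂_2 = (10 − 4) − 5 = 1, and the invariant factors of ∂_2 are all 1, so H_1 = Z.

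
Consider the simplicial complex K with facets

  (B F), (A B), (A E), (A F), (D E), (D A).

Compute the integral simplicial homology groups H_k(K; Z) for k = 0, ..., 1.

Take the total order A < B < D < E < F on the vertex set. Then K (dimension 1) consists of the simplices:

  0-simplices (5): A, B, D, E, F
  1-simplices (6): AB, AD, AE, AF, BF, DE

giving chain groups C_0 ≅ Z^5, C_1 ≅ Z^6.

∂_1: C_1 → C_0 is given by ∂[p,q] = [q] − [p]. For instance
  ∂AD = D − A.
The 5×6 boundary matrix has rank 4 and Smith normal form diag(1,1,1,1).

Computing H_k = (kernel of ∂_k) / (image of ∂_{k+1}):

  H_0: rank C_0 − rank ∂_1 = 5 − 4 = 1, and the invariant factors of ∂_1 are all 1, so H_0 = Z.
  H_1: rank ker ∂_1 − rank ∂_2 = (6 − 4) − 0 = 2, and there is no ∂_2, so H_1 = Z^2.

As a check, the Euler characteristic is 5 − 6 = -1, which agrees with 1 − 2 = -1.

H_0 = Z,  H_1 = Z^2.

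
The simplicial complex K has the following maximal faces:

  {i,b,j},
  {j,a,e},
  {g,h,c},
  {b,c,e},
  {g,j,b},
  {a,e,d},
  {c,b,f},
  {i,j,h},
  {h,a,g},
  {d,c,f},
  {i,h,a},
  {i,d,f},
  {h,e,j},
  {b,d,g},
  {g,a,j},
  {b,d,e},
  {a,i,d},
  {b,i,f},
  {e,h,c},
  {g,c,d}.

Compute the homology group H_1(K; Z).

Fix the vertex order a < b < c < d < e < f < g < h < i < j and write every simplex with vertices in increasing order. Then dim K = 2 and the simplices of K are:

  0-simplices (10): a, b, c, d, e, f, g, h, i, j
  1-simplices (30): ad, ae, ag, ah, ai, aj, bc, bd, be, bf, bg, bi, bj, cd, ce, cf, cg, ch, de, df, dg, di, eh, ej, fi, gh, gj, hi, hj, ij
  2-simplices (20): ade, adi, aej, agh, agj, ahi, bce, bcf, bde, bdg, bfi, bgj, bij, cdf, cdg, ceh, cgh, dfi, ehj, hij

giving chain groups C_0 ≅ Z^10, C_1 ≅ Z^30, C_2 ≅ Z^20.

The boundary map ∂_1: C_1 → C_0 maps an edge to its endpoints' difference, ∂[p,q] = q − p. For instance
  ∂eh = h − e.
The resulting 10×30 matrix has rank 9, and its Smith normal form has invariant factors (1,1,1,1,1,1,1,1,1).

∂_2: C_2 → C_1 maps a triangle to the signed sum of its edges. For instance
  ∂cdg = dg − cg + cd,
  ∂bde = de − be + bd.
The resulting 30×20 matrix has rank 20, and its Smith normal form has invariant factors (1,1,1,1,1,1,1,1,1,1,1,1,1,1,1,1,1,1,1,2).

Computing H_k = (kernel of ∂_k) / (image of ∂_{k+1}):

  H_1: rank ker ∂_1 − rank ∂_2 = (30 − 9) − 20 = 1, and ∂_2 has invariant factor 2 > 1, so H_1 = Z × Z/2.

H_1 ≅ Z × Z/2.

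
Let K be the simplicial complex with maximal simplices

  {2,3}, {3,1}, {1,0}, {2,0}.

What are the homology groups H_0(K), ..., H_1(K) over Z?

Fix the vertex order 0 < 1 < 2 < 3 and write every simplex with vertices in increasing order. Then dim K = 1 and the simplices of K are:

  0-simplices (4): [0], [1], [2], [3]
  1-simplices (4): [0,1], [0,2], [1,3], [2,3]

Hence C_0 ≅ Z^4, C_1 ≅ Z^4.

Boundary ∂_1: C_1 → C_0 maps an edge to its endpoints' difference, ∂[p,q] = q − p. For instance
  ∂[1,3] = [3] − [1].
This gives a 4×4 integer matrix of rank 3; reducing to Smith normal form yields diagonal entries (1,1,1).

Now H_k = ker ∂_k / im ∂_{k+1}, so:

  H_0: rank C_0 − rank ∂_1 = 4 − 3 = 1, and the invariant factors of ∂_1 are all 1, so H_0 = Z.
  H_1: rank ker ∂_1 − rank ∂_2 = (4 − 3) − 0 = 1, and there is no ∂_2, so H_1 = Z.

(K is a triangulation of the circle S^1.)

H_0 ≅ Z,  H_1 ≅ Z.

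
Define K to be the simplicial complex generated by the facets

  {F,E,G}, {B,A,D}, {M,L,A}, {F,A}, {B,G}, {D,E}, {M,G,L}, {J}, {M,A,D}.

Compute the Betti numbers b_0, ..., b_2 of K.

b_0 = 2, b_1 = 3, b_2 = 0.

Take the total order A < B < D < E < F < G < J < L < M on the vertex set. Then K (dimension 2) consists of the simplices:

  0-simplices (9): A, B, D, E, F, G, J, L, M
  1-simplices (15): AB, AD, AF, AL, AM, BD, BG, DE, DM, EF, EG, FG, GL, GM, LM
  2-simplices (5): ABD, ADM, ALM, EFG, GLM

Hence C_0 ≅ Z^9, C_1 ≅ Z^15, C_2 ≅ Z^5.

The boundary map ∂_1: C_1 → C_0 is given by ∂[p,q] = [q] − [p].
This gives a 9×15 integer matrix of rank 7; reducing to Smith normal form yields diagonal entries (1,1,1,1,1,1,1).

∂_2: C_2 → C_1 acts by ∂[p,q,r] = [q,r] − [p,r] + [p,q]. For instance
  ∂EFG = FG − EG + EF,
  ∂ADM = DM − AM + AD.
This gives a 15×5 integer matrix of rank 5; reducing to Smith normal form yields diagonal entries (1,1,1,1,1).

From H_k ≅ ker(∂_k) / im(∂_{k+1}) we obtain:

  H_0: rank C_0 − rank ∂_1 = 9 − 7 = 2, and the invariant factors of ∂_1 are all 1, so H_0 = Z^2.
  H_1: rank ker ∂_1 − rank ∂_2 = (15 − 7) − 5 = 3, and the invariant factors of ∂_2 are all 1, so H_1 = Z^3.
  H_2: rank ker ∂_2 − rank ∂_3 = (5 − 5) − 0 = 0, and there is no ∂_3, so H_2 = 0.

As a check, the Euler characteristic is 9 − 15 + 5 = -1, which agrees with 2 − 3 + 0 = -1.

Hence the Betti numbers are b_0 = 2, b_1 = 3, b_2 = 0.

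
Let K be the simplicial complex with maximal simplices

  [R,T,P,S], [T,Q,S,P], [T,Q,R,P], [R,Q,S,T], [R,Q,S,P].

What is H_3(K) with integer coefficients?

H_3 = Z.

We work with the vertex ordering P < Q < R < S < T. The simplices of K, each written with vertices in increasing order, are:

  0-simplices (5): P, Q, R, S, T
  1-simplices (10): PQ, PR, PS, PT, QR, QS, QT, RS, RT, ST
  2-simplices (10): PQR, PQS, PQT, PRS, PRT, PST, QRS, QRT, QST, RST
  3-simplices (5): PQRS, PQRT, PQST, PRST, QRST

giving chain groups C_0 ≅ Z^5, C_1 ≅ Z^10, C_2 ≅ Z^10, C_3 ≅ Z^5.

∂_1: C_1 → C_0 maps an edge to its endpoints' difference, ∂[p,q] = q − p. For instance
  ∂PR = R − P.
This gives a 5×10 integer matrix of rank 4; reducing to Smith normal form yields diagonal entries (1,1,1,1).

The boundary map ∂_2: C_2 → C_1 maps a triangle to the signed sum of its edges. For instance
  ∂PRS = RS − PS + PR,
  ∂QST = ST − QT + QS.
This gives a 10×10 integer matrix of rank 6; reducing to Smith normal form yields diagonal entries (1,1,1,1,1,1).

Boundary ∂_3: C_3 → C_2 sends each 3-simplex σ to the alternating sum Σ_i (−1)^i (σ with its i-th vertex removed). For instance
  ∂PQRS = QRS − PRS + PQS − PQR,
  ∂PRST = RST − PST + PRT − PRS.
The 10×5 boundary matrix has rank 4 and Smith normal form diag(1,1,1,1).

From H_k ≅ ker(∂_k) / im(∂_{k+1}) we obtain:

  H_3: rank ker ∂_3 − rank ∂_4 = (5 − 4) − 0 = 1, and there is no ∂_4, so H_3 ≅ Z.

(K is a triangulation of the 3-sphere S^3.)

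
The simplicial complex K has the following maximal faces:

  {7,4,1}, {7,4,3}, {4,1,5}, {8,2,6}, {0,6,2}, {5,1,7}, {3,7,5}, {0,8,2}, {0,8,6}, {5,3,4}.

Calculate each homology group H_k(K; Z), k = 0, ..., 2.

H_0 ≅ Z^2,  H_1 = 0,  H_2 ≅ Z^2.

We work with the vertex ordering 0 < 1 < 2 < 3 < 4 < 5 < 6 < 7 < 8. The simplices of K, each written with vertices in increasing order, are:

  0-simplices (9): [0], [1], [2], [3], [4], [5], [6], [7], [8]
  1-simplices (15): [0,2], [0,6], [0,8], [1,4], [1,5], [1,7], [2,6], [2,8], [3,4], [3,5], [3,7], [4,5], [4,7], [5,7], [6,8]
  2-simplices (10): [0,2,6], [0,2,8], [0,6,8], [1,4,5], [1,4,7], [1,5,7], [2,6,8], [3,4,5], [3,4,7], [3,5,7]

Hence C_0 ≅ Z^9, C_1 ≅ Z^15, C_2 ≅ Z^10.

Boundary ∂_1: C_1 → C_0 is given by ∂[p,q] = [q] − [p].
The 9×15 boundary matrix has rank 7 and Smith normal form diag(1,1,1,1,1,1,1).

∂_2: C_2 → C_1 sends each 2-simplex [p,q,r] to [q,r] − [p,r] + [p,q]. For instance
  ∂[0,6,8] = [6,8] − [0,8] + [0,6],
  ∂[1,5,7] = [5,7] − [1,7] + [1,5].
The 15×10 boundary matrix has rank 8 and Smith normal form diag(1,1,1,1,1,1,1,1).

Now H_k = ker ∂_k / im ∂_{k+1}, so:

  H_0: rank C_0 − rank ∂_1 = 9 − 7 = 2, and the invariant factors of ∂_1 are all 1, so H_0 ≅ Z^2.
  H_1: rank ker ∂_1 − rank ∂_2 = (15 − 7) − 8 = 0, and the invariant factors of ∂_2 are all 1, so H_1 ≅ 0.
  H_2: rank ker ∂_2 − rank ∂_3 = (10 − 8) − 0 = 2, and there is no ∂_3, so H_2 ≅ Z^2.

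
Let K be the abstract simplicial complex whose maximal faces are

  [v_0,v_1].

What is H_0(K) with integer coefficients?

Take the total order v_0 < v_1 on the vertex set. Then K (dimension 1) consists of the simplices:

  0-simplices (2): [v_0], [v_1]
  1-simplices (1): [v_0,v_1]

giving chain groups C_0 ≅ Z^2, C_1 ≅ Z^1.

Boundary ∂_1: C_1 → C_0 sends each edge [p,q] (with p < q) to q − p. For instance
  ∂[v_0,v_1] = [v_1] − [v_0].
The resulting 2×1 matrix has rank 1, and its Smith normal form has invariant factors (1).

Reading off H_k = ker ∂_k / im ∂_{k+1}:

  H_0: rank C_0 − rank ∂_1 = 2 − 1 = 1, and the invariant factors of ∂_1 are all 1, so H_0 = Z.

(K is a triangulation of the 1-simplex.)

H_0 ≅ Z.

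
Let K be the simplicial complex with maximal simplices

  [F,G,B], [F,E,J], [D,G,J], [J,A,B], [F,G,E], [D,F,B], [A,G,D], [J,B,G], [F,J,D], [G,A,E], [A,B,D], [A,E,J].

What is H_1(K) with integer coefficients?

We work with the vertex ordering A < B < D < E < F < G < J. The simplices of K, each written with vertices in increasing order, are:

  0-simplices (7): A, B, D, E, F, G, J
  1-simplices (18): AB, AD, AE, AG, AJ, BD, BF, BG, BJ, DF, DG, DJ, EF, EG, EJ, FG, FJ, GJ
  2-simplices (12): ABD, ABJ, ADG, AEG, AEJ, BDF, BFG, BGJ, DFJ, DGJ, EFG, EFJ

so the chain groups are C_0 ≅ Z^7, C_1 ≅ Z^18, C_2 ≅ Z^12.

∂_1: C_1 → C_0 maps an edge to its endpoints' difference, ∂[p,q] = q − p. For instance
  ∂GJ = J − G.
The 7×18 boundary matrix has rank 6 and Smith normal form diag(1,1,1,1,1,1).

The boundary map ∂_2: C_2 → C_1 acts by ∂[p,q,r] = [q,r] − [p,r] + [p,q]. For instance
  ∂AEJ = EJ − AJ + AE,
  ∂BDF = DF − BF + BD.
The 18×12 boundary matrix has rank 12 and Smith normal form diag(1,1,1,1,1,1,1,1,1,1,1,2).

Computing H_k = (kernel of ∂_k) / (image of ∂_{k+1}):

  H_1: rank ker ∂_1 − rank ∂_2 = (18 − 6) − 12 = 0, and ∂_2 has invariant factor 2 > 1, so H_1 ≅ Z_2.

(K is a triangulation of the real projective plane RP^2.)

H_1 ≅ Z_2.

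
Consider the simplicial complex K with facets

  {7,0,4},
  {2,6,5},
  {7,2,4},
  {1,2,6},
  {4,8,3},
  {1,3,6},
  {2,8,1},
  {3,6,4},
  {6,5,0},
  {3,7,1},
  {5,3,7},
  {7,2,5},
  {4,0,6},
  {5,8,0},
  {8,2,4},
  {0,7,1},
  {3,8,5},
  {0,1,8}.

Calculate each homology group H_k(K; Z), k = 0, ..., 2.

Take the total order 0 < 1 < 2 < 3 < 4 < 5 < 6 < 7 < 8 on the vertex set. Then K (dimension 2) consists of the simplices:

  0-simplices (9): [0], [1], [2], [3], [4], [5], [6], [7], [8]
  1-simplices (27): (27 of them)
  2-simplices (18): [0,1,7], [0,1,8], [0,4,6], [0,4,7], [0,5,6], [0,5,8], [1,2,6], [1,2,8], [1,3,6], [1,3,7], [2,4,7], [2,4,8], [2,5,6], [2,5,7], [3,4,6], [3,4,8], [3,5,7], [3,5,8]

giving chain groups C_0 ≅ Z^9, C_1 ≅ Z^27, C_2 ≅ Z^18.

Boundary ∂_1: C_1 → C_0 maps an edge to its endpoints' difference, ∂[p,q] = q − p. For instance
  ∂[4,8] = [8] − [4].
This gives a 9×27 integer matrix of rank 8; reducing to Smith normal form yields diagonal entries (1,1,1,1,1,1,1,1).

The boundary map ∂_2: C_2 → C_1 sends each 2-simplex [p,q,r] to [q,r] − [p,r] + [p,q]. For instance
  ∂[2,5,7] = [5,7] − [2,7] + [2,5],
  ∂[2,4,7] = [4,7] − [2,7] + [2,4].
As a 27×18 matrix over Z this has rank 17, with invariant factors (1,1,1,1,1,1,1,1,1,1,1,1,1,1,1,1,1).

Now H_k = ker ∂_k / im ∂_{k+1}, so:

  H_0: rank C_0 − rank ∂_1 = 9 − 8 = 1, and the invariant factors of ∂_1 are all 1, so H_0 ≅ Z.
  H_1: rank ker ∂_1 − rank ∂_2 = (27 − 8) − 17 = 2, and the invariant factors of ∂_2 are all 1, so H_1 ≅ Z^2.
  H_2: rank ker ∂_2 − rank ∂_3 = (18 − 17) − 0 = 1, and there is no ∂_3, so H_2 ≅ Z.

As a check, the Euler characteristic is 9 − 27 + 18 = 0, which agrees with 1 − 2 + 1 = 0.

H_0 = Z,  H_1 = Z^2,  H_2 = Z.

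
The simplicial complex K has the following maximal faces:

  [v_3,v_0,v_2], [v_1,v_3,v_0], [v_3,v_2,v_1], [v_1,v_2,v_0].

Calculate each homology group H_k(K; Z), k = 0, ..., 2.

Take the total order v_0 < v_1 < v_2 < v_3 on the vertex set. Then K (dimension 2) consists of the simplices:

  0-simplices (4): [v_0], [v_1], [v_2], [v_3]
  1-simplices (6): [v_0,v_1], [v_0,v_2], [v_0,v_3], [v_1,v_2], [v_1,v_3], [v_2,v_3]
  2-simplices (4): [v_0,v_1,v_2], [v_0,v_1,v_3], [v_0,v_2,v_3], [v_1,v_2,v_3]

Hence C_0 ≅ Z^4, C_1 ≅ Z^6, C_2 ≅ Z^4.

Boundary ∂_1: C_1 → C_0 sends each edge [p,q] (with p < q) to q − p.
The 4×6 boundary matrix has rank 3 and Smith normal form diag(1,1,1).

The boundary map ∂_2: C_2 → C_1 maps a triangle to the signed sum of its edges. For instance
  ∂[v_0,v_2,v_3] = [v_2,v_3] − [v_0,v_3] + [v_0,v_2],
  ∂[v_0,v_1,v_2] = [v_1,v_2] − [v_0,v_2] + [v_0,v_1].
As a 6×4 matrix over Z this has rank 3, with invariant factors (1,1,1).

Now H_k = ker ∂_k / im ∂_{k+1}, so:

  H_0: rank C_0 − rank ∂_1 = 4 − 3 = 1, and the invariant factors of ∂_1 are all 1, so H_0 = Z.
  H_1: rank ker ∂_1 − rank ∂_2 = (6 − 3) − 3 = 0, and the invariant factors of ∂_2 are all 1, so H_1 = 0.
  H_2: rank ker ∂_2 − rank ∂_3 = (4 − 3) − 0 = 1, and there is no ∂_3, so H_2 = Z.

As a check, the Euler characteristic is 4 − 6 + 4 = 2, which agrees with 1 − 0 + 1 = 2.
(K is a triangulation of the 2-sphere S^2.)

H_0 ≅ Z,  H_1 = 0,  H_2 ≅ Z.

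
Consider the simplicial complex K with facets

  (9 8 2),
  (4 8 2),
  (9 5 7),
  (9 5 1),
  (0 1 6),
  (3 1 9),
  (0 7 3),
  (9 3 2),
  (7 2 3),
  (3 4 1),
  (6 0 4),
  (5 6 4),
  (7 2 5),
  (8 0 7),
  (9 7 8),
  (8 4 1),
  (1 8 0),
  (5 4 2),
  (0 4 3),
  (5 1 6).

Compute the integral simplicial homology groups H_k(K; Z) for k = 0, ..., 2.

H_0 = Z,  H_1 = Z ⊕ Z/2Z,  H_2 = 0.

Take the total order 0 < 1 < 2 < 3 < 4 < 5 < 6 < 7 < 8 < 9 on the vertex set. Then K (dimension 2) consists of the simplices:

  0-simplices (10): [0], [1], [2], [3], [4], [5], [6], [7], [8], [9]
  1-simplices (30): (30 of them)
  2-simplices (20): (20 of them)

Hence C_0 ≅ Z^10, C_1 ≅ Z^30, C_2 ≅ Z^20.

∂_1: C_1 → C_0 sends each edge [p,q] (with p < q) to q − p.
As a 10×30 matrix over Z this has rank 9, with invariant factors (1,1,1,1,1,1,1,1,1).

The boundary map ∂_2: C_2 → C_1 acts by ∂[p,q,r] = [q,r] − [p,r] + [p,q]. For instance
  ∂[0,3,7] = [3,7] − [0,7] + [0,3],
  ∂[7,8,9] = [8,9] − [7,9] + [7,8].
The 30×20 boundary matrix has rank 20 and Smith normal form diag(1,1,1,1,1,1,1,1,1,1,1,1,1,1,1,1,1,1,1,2).

Computing H_k = (kernel of ∂_k) / (image of ∂_{k+1}):

  H_0: rank C_0 − rank ∂_1 = 10 − 9 = 1, and the invariant factors of ∂_1 are all 1, so H_0 ≅ Z.
  H_1: rank ker ∂_1 − rank ∂_2 = (30 − 9) − 20 = 1, and ∂_2 has invariant factor 2 > 1, so H_1 ≅ Z ⊕ Z/2Z.
  H_2: rank ker ∂_2 − rank ∂_3 = (20 − 20) − 0 = 0, and there is no ∂_3, so H_2 ≅ 0.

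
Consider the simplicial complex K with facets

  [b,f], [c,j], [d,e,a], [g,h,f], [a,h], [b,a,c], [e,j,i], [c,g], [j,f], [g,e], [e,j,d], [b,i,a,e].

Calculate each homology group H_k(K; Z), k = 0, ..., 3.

H_0 ≅ Z,  H_1 ≅ Z^5,  H_2 = 0,  H_3 = 0.

Fix the vertex order a < b < c < d < e < f < g < h < i < j and write every simplex with vertices in increasing order. Then dim K = 3 and the simplices of K are:

  0-simplices (10): a, b, c, d, e, f, g, h, i, j
  1-simplices (22): ab, ac, ad, ae, ah, ai, bc, be, bf, bi, cg, cj, de, dj, eg, ei, ej, fg, fh, fj, gh, ij
  2-simplices (9): abc, abe, abi, ade, aei, bei, dej, eij, fgh
  3-simplices (1): abei

so the chain groups are C_0 ≅ Z^10, C_1 ≅ Z^22, C_2 ≅ Z^9, C_3 ≅ Z^1.

∂_1: C_1 → C_0 sends each edge [p,q] (with p < q) to q − p. For instance
  ∂bi = i − b.
The resulting 10×22 matrix has rank 9, and its Smith normal form has invariant factors (1,1,1,1,1,1,1,1,1).

∂_2: C_2 → C_1 acts by ∂[p,q,r] = [q,r] − [p,r] + [p,q]. For instance
  ∂aei = ei − ai + ae,
  ∂abc = bc − ac + ab.
As a 22×9 matrix over Z this has rank 8, with invariant factors (1,1,1,1,1,1,1,1).

Boundary ∂_3: C_3 → C_2 sends each 3-simplex σ to the alternating sum Σ_i (−1)^i (σ with its i-th vertex removed). For instance
  ∂abei = bei − aei + abi − abe.
The 9×1 boundary matrix has rank 1 and Smith normal form diag(1).

Now H_k = ker ∂_k / im ∂_{k+1}, so:

  H_0: rank C_0 − rank ∂_1 = 10 − 9 = 1, and the invariant factors of ∂_1 are all 1, so H_0 ≅ Z.
  H_1: rank ker ∂_1 − rank ∂_2 = (22 − 9) − 8 = 5, and the invariant factors of ∂_2 are all 1, so H_1 ≅ Z^5.
  H_2: rank ker ∂_2 − rank ∂_3 = (9 − 8) − 1 = 0, and the invariant factors of ∂_3 are all 1, so H_2 ≅ 0.
  H_3: rank ker ∂_3 − rank ∂_4 = (1 − 1) − 0 = 0, and there is no ∂_4, so H_3 ≅ 0.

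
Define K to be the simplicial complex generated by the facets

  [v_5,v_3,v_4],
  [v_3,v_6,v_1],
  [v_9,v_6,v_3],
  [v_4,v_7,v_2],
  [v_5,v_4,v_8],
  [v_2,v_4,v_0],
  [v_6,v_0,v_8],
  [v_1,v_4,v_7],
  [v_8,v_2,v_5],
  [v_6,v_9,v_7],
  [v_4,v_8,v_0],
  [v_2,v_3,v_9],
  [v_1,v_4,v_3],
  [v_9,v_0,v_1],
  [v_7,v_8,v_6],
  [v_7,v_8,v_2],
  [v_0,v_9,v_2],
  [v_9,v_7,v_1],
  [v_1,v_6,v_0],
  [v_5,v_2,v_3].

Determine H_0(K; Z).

H_0 ≅ Z.

Order the vertices as v_0 < v_1 < v_2 < v_3 < v_4 < v_5 < v_6 < v_7 < v_8 < v_9. Listing each simplex with vertices in this order, K has dimension 2 with simplices:

  0-simplices (10): [v_0], [v_1], [v_2], [v_3], [v_4], [v_5], [v_6], [v_7], [v_8], [v_9]
  1-simplices (30): (30 of them)
  2-simplices (20): (20 of them)

Hence C_0 ≅ Z^10, C_1 ≅ Z^30, C_2 ≅ Z^20.

The boundary map ∂_1: C_1 → C_0 maps an edge to its endpoints' difference, ∂[p,q] = q − p.
The 10×30 boundary matrix has rank 9 and Smith normal form diag(1,1,1,1,1,1,1,1,1).

The boundary map ∂_2: C_2 → C_1 sends each 2-simplex [p,q,r] to [q,r] − [p,r] + [p,q]. For instance
  ∂[v_2,v_5,v_8] = [v_5,v_8] − [v_2,v_8] + [v_2,v_5],
  ∂[v_6,v_7,v_8] = [v_7,v_8] − [v_6,v_8] + [v_6,v_7].
The 30×20 boundary matrix has rank 20 and Smith normal form diag(1,1,1,1,1,1,1,1,1,1,1,1,1,1,1,1,1,1,1,2).

Computing H_k = (kernel of ∂_k) / (image of ∂_{k+1}):

  H_0: rank C_0 − rank ∂_1 = 10 − 9 = 1, and the invariant factors of ∂_1 are all 1, so H_0 = Z.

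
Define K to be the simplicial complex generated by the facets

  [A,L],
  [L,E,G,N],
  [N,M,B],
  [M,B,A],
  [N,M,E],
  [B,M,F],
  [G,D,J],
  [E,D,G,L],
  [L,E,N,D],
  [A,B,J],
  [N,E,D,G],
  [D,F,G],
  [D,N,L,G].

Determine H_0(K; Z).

K has 10 vertices, 25 edges, 17 triangles, 5 3-simplices.
rank ∂_0 = 0, rank ∂_1 = 9 ⇒ b_0 = 10 − 0 − 9 = 1; all invariant factors of ∂_1 are 1 so no torsion. So H_0 ≅ Z.

H_0 = Z.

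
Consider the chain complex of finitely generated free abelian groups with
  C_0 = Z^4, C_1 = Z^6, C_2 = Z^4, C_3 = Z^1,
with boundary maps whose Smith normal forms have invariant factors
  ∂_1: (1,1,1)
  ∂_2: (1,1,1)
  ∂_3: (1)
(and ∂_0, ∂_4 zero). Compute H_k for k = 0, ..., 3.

H_0 = Z,  H_1 = 0,  H_2 = 0,  H_3 = 0.

H_0: b_0 = 4 − 0 − 3 = 1; torsion from ∂_1 factors > 1: none. So H_0 = Z.
H_1: b_1 = 6 − 3 − 3 = 0; torsion from ∂_2 factors > 1: none. So H_1 = 0.
H_2: b_2 = 4 − 3 − 1 = 0; torsion from ∂_3 factors > 1: none. So H_2 = 0.
H_3: b_3 = 1 − 1 − 0 = 0; torsion from ∂_4 factors > 1: none. So H_3 = 0.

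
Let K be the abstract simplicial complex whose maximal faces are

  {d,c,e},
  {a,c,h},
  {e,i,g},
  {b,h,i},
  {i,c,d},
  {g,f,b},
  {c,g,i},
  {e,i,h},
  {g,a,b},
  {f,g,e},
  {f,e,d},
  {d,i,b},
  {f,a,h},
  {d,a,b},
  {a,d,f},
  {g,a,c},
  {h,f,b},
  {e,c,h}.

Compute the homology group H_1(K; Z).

Take the total order a < b < c < d < e < f < g < h < i on the vertex set. Then K (dimension 2) consists of the simplices:

  0-simplices (9): a, b, c, d, e, f, g, h, i
  1-simplices (27): ab, ac, ad, af, ag, ah, bd, bf, bg, bh, bi, cd, ce, cg, ch, ci, de, df, di, ef, eg, eh, ei, fg, fh, gi, hi
  2-simplices (18): abd, abg, acg, ach, adf, afh, bdi, bfg, bfh, bhi, cde, cdi, ceh, cgi, def, efg, egi, ehi

so the chain groups are C_0 ≅ Z^9, C_1 ≅ Z^27, C_2 ≅ Z^18.

Boundary ∂_1: C_1 → C_0 sends each edge [p,q] (with p < q) to q − p.
As a 9×27 matrix over Z this has rank 8, with invariant factors (1,1,1,1,1,1,1,1).

The boundary map ∂_2: C_2 → C_1 maps a triangle to the signed sum of its edges. For instance
  ∂cgi = gi − ci + cg,
  ∂afh = fh − ah + af.
As a 27×18 matrix over Z this has rank 18, with invariant factors (1,1,1,1,1,1,1,1,1,1,1,1,1,1,1,1,1,2).

Reading off H_k = ker ∂_k / im ∂_{k+1}:

  H_1: rank ker ∂_1 − rank ∂_2 = (27 − 8) − 18 = 1, and ∂_2 has invariant factor 2 > 1, so H_1 ≅ Z × Z/2.

(K is a triangulation of the Klein bottle.)

H_1 = Z × Z/2.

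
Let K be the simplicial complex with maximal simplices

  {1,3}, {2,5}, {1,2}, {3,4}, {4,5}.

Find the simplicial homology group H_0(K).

Fix the vertex order 1 < 2 < 3 < 4 < 5 and write every simplex with vertices in increasing order. Then dim K = 1 and the simplices of K are:

  0-simplices (5): [1], [2], [3], [4], [5]
  1-simplices (5): [1,2], [1,3], [2,5], [3,4], [4,5]

giving chain groups C_0 ≅ Z^5, C_1 ≅ Z^5.

Boundary ∂_1: C_1 → C_0 sends each edge [p,q] (with p < q) to q − p.
This gives a 5×5 integer matrix of rank 4; reducing to Smith normal form yields diagonal entries (1,1,1,1).

Reading off H_k = ker ∂_k / im ∂_{k+1}:

  H_0: rank C_0 − rank ∂_1 = 5 − 4 = 1, and the invariant factors of ∂_1 are all 1, so H_0 ≅ Z.

H_0 = Z.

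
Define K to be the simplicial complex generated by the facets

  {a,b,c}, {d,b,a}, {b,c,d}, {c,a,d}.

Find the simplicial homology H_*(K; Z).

Fix the vertex order a < b < c < d and write every simplex with vertices in increasing order. Then dim K = 2 and the simplices of K are:

  0-simplices (4): a, b, c, d
  1-simplices (6): ab, ac, ad, bc, bd, cd
  2-simplices (4): abc, abd, acd, bcd

so the chain groups are C_0 ≅ Z^4, C_1 ≅ Z^6, C_2 ≅ Z^4.

Boundary ∂_1: C_1 → C_0 maps an edge to its endpoints' difference, ∂[p,q] = q − p. For instance
  ∂cd = d − c.
This gives a 4×6 integer matrix of rank 3; reducing to Smith normal form yields diagonal entries (1,1,1).

∂_2: C_2 → C_1 maps a triangle to the signed sum of its edges. For instance
  ∂acd = cd − ad + ac,
  ∂bcd = cd − bd + bc.
The 6×4 boundary matrix has rank 3 and Smith normal form diag(1,1,1).

From H_k ≅ ker(∂_k) / im(∂_{k+1}) we obtain:

  H_0: rank C_0 − rank ∂_1 = 4 − 3 = 1, and the invariant factors of ∂_1 are all 1, so H_0 ≅ Z.
  H_1: rank ker ∂_1 − rank ∂_2 = (6 − 3) − 3 = 0, and the invariant factors of ∂_2 are all 1, so H_1 ≅ 0.
  H_2: rank ker ∂_2 − rank ∂_3 = (4 − 3) − 0 = 1, and there is no ∂_3, so H_2 ≅ Z.

H_0 = Z,  H_1 = 0,  H_2 = Z.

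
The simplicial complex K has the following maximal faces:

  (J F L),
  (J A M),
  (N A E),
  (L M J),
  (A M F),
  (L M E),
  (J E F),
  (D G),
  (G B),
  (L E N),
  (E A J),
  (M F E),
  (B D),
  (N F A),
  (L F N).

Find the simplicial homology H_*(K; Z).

H_0 = Z^2,  H_1 = Z × Z/2,  H_2 = 0.

K has 10 vertices, 21 edges, 12 triangles.
rank ∂_0 = 0, rank ∂_1 = 8 ⇒ b_0 = 10 − 0 − 8 = 2; all invariant factors of ∂_1 are 1 so no torsion. So H_0 = Z^2.
rank ∂_1 = 8, rank ∂_2 = 12 ⇒ b_1 = 21 − 8 − 12 = 1; ∂_2 has invariant factor(s) [2] giving torsion. So H_1 = Z × Z/2.
rank ∂_2 = 12, rank ∂_3 = 0 ⇒ b_2 = 12 − 12 − 0 = 0. So H_2 = 0.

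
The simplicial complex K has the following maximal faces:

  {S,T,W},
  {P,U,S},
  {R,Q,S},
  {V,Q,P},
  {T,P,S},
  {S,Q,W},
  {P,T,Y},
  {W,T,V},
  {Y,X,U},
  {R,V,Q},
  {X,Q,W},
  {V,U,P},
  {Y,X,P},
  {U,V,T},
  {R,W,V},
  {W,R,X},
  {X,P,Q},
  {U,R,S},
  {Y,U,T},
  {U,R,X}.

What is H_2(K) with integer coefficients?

H_2 ≅ 0.

Order the vertices as P < Q < R < S < T < U < V < W < X < Y. Listing each simplex with vertices in this order, K has dimension 2 with simplices:

  0-simplices (10): P, Q, R, S, T, U, V, W, X, Y
  1-simplices (30): PQ, PS, PT, PU, PV, PX, PY, QR, QS, QV, QW, QX, RS, RU, RV, RW, RX, ST, SU, SW, TU, TV, TW, TY, UV, UX, UY, VW, WX, XY
  2-simplices (20): PQV, PQX, PST, PSU, PTY, PUV, PXY, QRS, QRV, QSW, QWX, RSU, RUX, RVW, RWX, STW, TUV, TUY, TVW, UXY

giving chain groups C_0 ≅ Z^10, C_1 ≅ Z^30, C_2 ≅ Z^20.

∂_1: C_1 → C_0 is given by ∂[p,q] = [q] − [p].
As a 10×30 matrix over Z this has rank 9, with invariant factors (1,1,1,1,1,1,1,1,1).

∂_2: C_2 → C_1 acts by ∂[p,q,r] = [q,r] − [p,r] + [p,q]. For instance
  ∂QRS = RS − QS + QR,
  ∂RVW = VW − RW + RV.
As a 30×20 matrix over Z this has rank 20, with invariant factors (1,1,1,1,1,1,1,1,1,1,1,1,1,1,1,1,1,1,1,2).

Computing H_k = (kernel of ∂_k) / (image of ∂_{k+1}):

  H_2: rank ker ∂_2 − rank ∂_3 = (20 − 20) − 0 = 0, and there is no ∂_3, so H_2 ≅ 0.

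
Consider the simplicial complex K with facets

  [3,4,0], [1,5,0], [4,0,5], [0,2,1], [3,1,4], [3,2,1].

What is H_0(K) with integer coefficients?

Take the total order 0 < 1 < 2 < 3 < 4 < 5 on the vertex set. Then K (dimension 2) consists of the simplices:

  0-simplices (6): [0], [1], [2], [3], [4], [5]
  1-simplices (12): [0,1], [0,2], [0,3], [0,4], [0,5], [1,2], [1,3], [1,4], [1,5], [2,3], [3,4], [4,5]
  2-simplices (6): [0,1,2], [0,1,5], [0,3,4], [0,4,5], [1,2,3], [1,3,4]

giving chain groups C_0 ≅ Z^6, C_1 ≅ Z^12, C_2 ≅ Z^6.

The boundary map ∂_1: C_1 → C_0 maps an edge to its endpoints' difference, ∂[p,q] = q − p. For instance
  ∂[0,5] = [5] − [0].
The resulting 6×12 matrix has rank 5, and its Smith normal form has invariant factors (1,1,1,1,1).

The boundary map ∂_2: C_2 → C_1 acts by ∂[p,q,r] = [q,r] − [p,r] + [p,q]. For instance
  ∂[0,1,5] = [1,5] − [0,5] + [0,1],
  ∂[0,1,2] = [1,2] − [0,2] + [0,1].
The resulting 12×6 matrix has rank 6, and its Smith normal form has invariant factors (1,1,1,1,1,1).

Now H_k = ker ∂_k / im ∂_{k+1}, so:

  H_0: rank C_0 − rank ∂_1 = 6 − 5 = 1, and the invariant factors of ∂_1 are all 1, so H_0 = Z.

(K is a triangulation of the cylinder S^1 x I.)

H_0 ≅ Z.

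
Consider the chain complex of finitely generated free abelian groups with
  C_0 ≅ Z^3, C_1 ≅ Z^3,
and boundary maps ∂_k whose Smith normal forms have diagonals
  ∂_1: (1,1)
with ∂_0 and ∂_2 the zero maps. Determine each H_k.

H_0 = Z,  H_1 = Z.

H_0: b_0 = 3 − 0 − 2 = 1; torsion from ∂_1 factors > 1: none. So H_0 = Z.
H_1: b_1 = 3 − 2 − 0 = 1; torsion from ∂_2 factors > 1: none. So H_1 = Z.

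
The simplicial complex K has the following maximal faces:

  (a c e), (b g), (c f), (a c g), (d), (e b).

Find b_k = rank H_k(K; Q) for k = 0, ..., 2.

b_0 = 2, b_1 = 1, b_2 = 0.

Order the vertices as a < b < c < d < e < f < g. Listing each simplex with vertices in this order, K has dimension 2 with simplices:

  0-simplices (7): a, b, c, d, e, f, g
  1-simplices (8): ac, ae, ag, be, bg, ce, cf, cg
  2-simplices (2): ace, acg

so the chain groups are C_0 ≅ Z^7, C_1 ≅ Z^8, C_2 ≅ Z^2.

The boundary map ∂_1: C_1 → C_0 maps an edge to its endpoints' difference, ∂[p,q] = q − p.
The resulting 7×8 matrix has rank 5, and its Smith normal form has invariant factors (1,1,1,1,1).

Boundary ∂_2: C_2 → C_1 acts by ∂[p,q,r] = [q,r] − [p,r] + [p,q]. For instance
  ∂acg = cg − ag + ac,
  ∂ace = ce − ae + ac.
As a 8×2 matrix over Z this has rank 2, with invariant factors (1,1).

Computing H_k = (kernel of ∂_k) / (image of ∂_{k+1}):

  H_0: rank C_0 − rank ∂_1 = 7 − 5 = 2, and the invariant factors of ∂_1 are all 1, so H_0 ≅ Z^2.
  H_1: rank ker ∂_1 − rank ∂_2 = (8 − 5) − 2 = 1, and the invariant factors of ∂_2 are all 1, so H_1 ≅ Z.
  H_2: rank ker ∂_2 − rank ∂_3 = (2 − 2) − 0 = 0, and there is no ∂_3, so H_2 ≅ 0.

Hence the Betti numbers are b_0 = 2, b_1 = 1, b_2 = 0.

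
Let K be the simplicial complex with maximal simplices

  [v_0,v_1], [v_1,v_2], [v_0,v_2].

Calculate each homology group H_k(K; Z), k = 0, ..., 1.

H_0 = Z,  H_1 = Z.

Take the total order v_0 < v_1 < v_2 on the vertex set. Then K (dimension 1) consists of the simplices:

  0-simplices (3): [v_0], [v_1], [v_2]
  1-simplices (3): [v_0,v_1], [v_0,v_2], [v_1,v_2]

Hence C_0 ≅ Z^3, C_1 ≅ Z^3.

The boundary map ∂_1: C_1 → C_0 maps an edge to its endpoints' difference, ∂[p,q] = q − p. For instance
  ∂[v_0,v_1] = [v_1] − [v_0].
The resulting 3×3 matrix has rank 2, and its Smith normal form has invariant factors (1,1).

From H_k ≅ ker(∂_k) / im(∂_{k+1}) we obtain:

  H_0: rank C_0 − rank ∂_1 = 3 − 2 = 1, and the invariant factors of ∂_1 are all 1, so H_0 ≅ Z.
  H_1: rank ker ∂_1 − rank ∂_2 = (3 − 2) − 0 = 1, and there is no ∂_2, so H_1 ≅ Z.

As a check, the Euler characteristic is 3 − 3 = 0, which agrees with 1 − 1 = 0.
(K is a triangulation of the circle S^1.)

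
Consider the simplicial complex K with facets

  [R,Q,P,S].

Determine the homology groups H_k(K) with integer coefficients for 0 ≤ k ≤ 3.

H_0 ≅ Z,  H_1 = 0,  H_2 = 0,  H_3 = 0.

Fix the vertex order P < Q < R < S and write every simplex with vertices in increasing order. Then dim K = 3 and the simplices of K are:

  0-simplices (4): P, Q, R, S
  1-simplices (6): PQ, PR, PS, QR, QS, RS
  2-simplices (4): PQR, PQS, PRS, QRS
  3-simplices (1): PQRS

Hence C_0 ≅ Z^4, C_1 ≅ Z^6, C_2 ≅ Z^4, C_3 ≅ Z^1.

The boundary map ∂_1: C_1 → C_0 maps an edge to its endpoints' difference, ∂[p,q] = q − p.
This gives a 4×6 integer matrix of rank 3; reducing to Smith normal form yields diagonal entries (1,1,1).

The boundary map ∂_2: C_2 → C_1 sends each 2-simplex [p,q,r] to [q,r] − [p,r] + [p,q]. For instance
  ∂PQS = QS − PS + PQ,
  ∂QRS = RS − QS + QR.
This gives a 6×4 integer matrix of rank 3; reducing to Smith normal form yields diagonal entries (1,1,1).

∂_3: C_3 → C_2 sends each 3-simplex σ to the alternating sum Σ_i (−1)^i (σ with its i-th vertex removed). For instance
  ∂PQRS = QRS − PRS + PQS − PQR.
The resulting 4×1 matrix has rank 1, and its Smith normal form has invariant factors (1).

From H_k ≅ ker(∂_k) / im(∂_{k+1}) we obtain:

  H_0: rank C_0 − rank ∂_1 = 4 − 3 = 1, and the invariant factors of ∂_1 are all 1, so H_0 ≅ Z.
  H_1: rank ker ∂_1 − rank ∂_2 = (6 − 3) − 3 = 0, and the invariant factors of ∂_2 are all 1, so H_1 ≅ 0.
  H_2: rank ker ∂_2 − rank ∂_3 = (4 − 3) − 1 = 0, and the invariant factors of ∂_3 are all 1, so H_2 ≅ 0.
  H_3: rank ker ∂_3 − rank ∂_4 = (1 − 1) − 0 = 0, and there is no ∂_4, so H_3 ≅ 0.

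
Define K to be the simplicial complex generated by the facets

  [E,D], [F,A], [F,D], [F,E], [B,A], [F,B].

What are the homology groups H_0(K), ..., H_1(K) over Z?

H_0 = Z,  H_1 = Z^2.

Order the vertices as A < B < D < E < F. Listing each simplex with vertices in this order, K has dimension 1 with simplices:

  0-simplices (5): A, B, D, E, F
  1-simplices (6): AB, AF, BF, DE, DF, EF

giving chain groups C_0 ≅ Z^5, C_1 ≅ Z^6.

The boundary map ∂_1: C_1 → C_0 is given by ∂[p,q] = [q] − [p]. For instance
  ∂DE = E − D.
The 5×6 boundary matrix has rank 4 and Smith normal form diag(1,1,1,1).

From H_k ≅ ker(∂_k) / im(∂_{k+1}) we obtain:

  H_0: rank C_0 − rank ∂_1 = 5 − 4 = 1, and the invariant factors of ∂_1 are all 1, so H_0 = Z.
  H_1: rank ker ∂_1 − rank ∂_2 = (6 − 4) − 0 = 2, and there is no ∂_2, so H_1 = Z^2.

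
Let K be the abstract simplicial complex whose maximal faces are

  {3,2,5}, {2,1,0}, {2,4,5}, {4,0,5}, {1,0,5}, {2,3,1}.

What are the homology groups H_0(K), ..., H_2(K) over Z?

Take the total order 0 < 1 < 2 < 3 < 4 < 5 on the vertex set. Then K (dimension 2) consists of the simplices:

  0-simplices (6): [0], [1], [2], [3], [4], [5]
  1-simplices (12): [0,1], [0,2], [0,4], [0,5], [1,2], [1,3], [1,5], [2,3], [2,4], [2,5], [3,5], [4,5]
  2-simplices (6): [0,1,2], [0,1,5], [0,4,5], [1,2,3], [2,3,5], [2,4,5]

so the chain groups are C_0 ≅ Z^6, C_1 ≅ Z^12, C_2 ≅ Z^6.

The boundary map ∂_1: C_1 → C_0 maps an edge to its endpoints' difference, ∂[p,q] = q − p.
The 6×12 boundary matrix has rank 5 and Smith normal form diag(1,1,1,1,1).

The boundary map ∂_2: C_2 → C_1 maps a triangle to the signed sum of its edges. For instance
  ∂[2,3,5] = [3,5] − [2,5] + [2,3],
  ∂[1,2,3] = [2,3] − [1,3] + [1,2].
This gives a 12×6 integer matrix of rank 6; reducing to Smith normal form yields diagonal entries (1,1,1,1,1,1).

Reading off H_k = ker ∂_k / im ∂_{k+1}:

  H_0: rank C_0 − rank ∂_1 = 6 − 5 = 1, and the invariant factors of ∂_1 are all 1, so H_0 ≅ Z.
  H_1: rank ker ∂_1 − rank ∂_2 = (12 − 5) − 6 = 1, and the invariant factors of ∂_2 are all 1, so H_1 ≅ Z.
  H_2: rank ker ∂_2 − rank ∂_3 = (6 − 6) − 0 = 0, and there is no ∂_3, so H_2 ≅ 0.

H_0 = Z,  H_1 = Z,  H_2 = 0.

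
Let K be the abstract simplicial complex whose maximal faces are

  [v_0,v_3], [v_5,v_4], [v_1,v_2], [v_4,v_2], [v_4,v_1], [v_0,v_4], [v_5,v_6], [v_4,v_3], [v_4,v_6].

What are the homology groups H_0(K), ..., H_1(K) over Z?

H_0 ≅ Z,  H_1 ≅ Z^3.

Take the total order v_0 < v_1 < v_2 < v_3 < v_4 < v_5 < v_6 on the vertex set. Then K (dimension 1) consists of the simplices:

  0-simplices (7): [v_0], [v_1], [v_2], [v_3], [v_4], [v_5], [v_6]
  1-simplices (9): [v_0,v_3], [v_0,v_4], [v_1,v_2], [v_1,v_4], [v_2,v_4], [v_3,v_4], [v_4,v_5], [v_4,v_6], [v_5,v_6]

giving chain groups C_0 ≅ Z^7, C_1 ≅ Z^9.

Boundary ∂_1: C_1 → C_0 is given by ∂[p,q] = [q] − [p]. For instance
  ∂[v_5,v_6] = [v_6] − [v_5].
The resulting 7×9 matrix has rank 6, and its Smith normal form has invariant factors (1,1,1,1,1,1).

From H_k ≅ ker(∂_k) / im(∂_{k+1}) we obtain:

  H_0: rank C_0 − rank ∂_1 = 7 − 6 = 1, and the invariant factors of ∂_1 are all 1, so H_0 ≅ Z.
  H_1: rank ker ∂_1 − rank ∂_2 = (9 − 6) − 0 = 3, and there is no ∂_2, so H_1 ≅ Z^3.

(K is a triangulation of a wedge of 3 circles.)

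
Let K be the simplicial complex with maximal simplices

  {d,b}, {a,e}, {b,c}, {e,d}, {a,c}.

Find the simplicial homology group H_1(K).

H_1 ≅ Z.

We work with the vertex ordering a < b < c < d < e. The simplices of K, each written with vertices in increasing order, are:

  0-simplices (5): a, b, c, d, e
  1-simplices (5): ac, ae, bc, bd, de

giving chain groups C_0 ≅ Z^5, C_1 ≅ Z^5.

∂_1: C_1 → C_0 is given by ∂[p,q] = [q] − [p].
As a 5×5 matrix over Z this has rank 4, with invariant factors (1,1,1,1).

Now H_k = ker ∂_k / im ∂_{k+1}, so:

  H_1: rank ker ∂_1 − rank ∂_2 = (5 − 4) − 0 = 1, and there is no ∂_2, so H_1 = Z.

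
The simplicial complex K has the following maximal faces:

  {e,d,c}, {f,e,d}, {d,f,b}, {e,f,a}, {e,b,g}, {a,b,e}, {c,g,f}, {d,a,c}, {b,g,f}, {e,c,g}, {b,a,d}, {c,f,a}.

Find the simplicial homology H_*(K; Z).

H_0 = Z,  H_1 = Z/2,  H_2 = 0.

Order the vertices as a < b < c < d < e < f < g. Listing each simplex with vertices in this order, K has dimension 2 with simplices:

  0-simplices (7): a, b, c, d, e, f, g
  1-simplices (18): ab, ac, ad, ae, af, bd, be, bf, bg, cd, ce, cf, cg, de, df, ef, eg, fg
  2-simplices (12): abd, abe, acd, acf, aef, bdf, beg, bfg, cde, ceg, cfg, def

so the chain groups are C_0 ≅ Z^7, C_1 ≅ Z^18, C_2 ≅ Z^12.

∂_1: C_1 → C_0 is given by ∂[p,q] = [q] − [p]. For instance
  ∂ab = b − a.
The 7×18 boundary matrix has rank 6 and Smith normal form diag(1,1,1,1,1,1).

Boundary ∂_2: C_2 → C_1 sends each 2-simplex [p,q,r] to [q,r] − [p,r] + [p,q]. For instance
  ∂cde = de − ce + cd,
  ∂ceg = eg − cg + ce.
The 18×12 boundary matrix has rank 12 and Smith normal form diag(1,1,1,1,1,1,1,1,1,1,1,2).

From H_k ≅ ker(∂_k) / im(∂_{k+1}) we obtain:

  H_0: rank C_0 − rank ∂_1 = 7 − 6 = 1, and the invariant factors of ∂_1 are all 1, so H_0 = Z.
  H_1: rank ker ∂_1 − rank ∂_2 = (18 − 6) − 12 = 0, and ∂_2 has invariant factor 2 > 1, so H_1 = Z/2.
  H_2: rank ker ∂_2 − rank ∂_3 = (12 − 12) − 0 = 0, and there is no ∂_3, so H_2 = 0.

(K is a triangulation of the real projective plane RP^2.)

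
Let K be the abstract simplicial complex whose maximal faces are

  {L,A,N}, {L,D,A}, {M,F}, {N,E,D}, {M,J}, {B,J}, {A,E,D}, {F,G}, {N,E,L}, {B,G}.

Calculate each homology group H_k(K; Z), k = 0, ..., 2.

H_0 = Z^2,  H_1 = Z^2,  H_2 = 0.

Take the total order A < B < D < E < F < G < J < L < M < N on the vertex set. Then K (dimension 2) consists of the simplices:

  0-simplices (10): A, B, D, E, F, G, J, L, M, N
  1-simplices (15): AD, AE, AL, AN, BG, BJ, DE, DL, DN, EL, EN, FG, FM, JM, LN
  2-simplices (5): ADE, ADL, ALN, DEN, ELN

so the chain groups are C_0 ≅ Z^10, C_1 ≅ Z^15, C_2 ≅ Z^5.

∂_1: C_1 → C_0 is given by ∂[p,q] = [q] − [p]. For instance
  ∂FG = G − F.
The 10×15 boundary matrix has rank 8 and Smith normal form diag(1,1,1,1,1,1,1,1).

Boundary ∂_2: C_2 → C_1 acts by ∂[p,q,r] = [q,r] − [p,r] + [p,q]. For instance
  ∂DEN = EN − DN + DE,
  ∂ELN = LN − EN + EL.
The 15×5 boundary matrix has rank 5 and Smith normal form diag(1,1,1,1,1).

Reading off H_k = ker ∂_k / im ∂_{k+1}:

  H_0: rank C_0 − rank ∂_1 = 10 − 8 = 2, and the invariant factors of ∂_1 are all 1, so H_0 ≅ Z^2.
  H_1: rank ker ∂_1 − rank ∂_2 = (15 − 8) − 5 = 2, and the invariant factors of ∂_2 are all 1, so H_1 ≅ Z^2.
  H_2: rank ker ∂_2 − rank ∂_3 = (5 − 5) − 0 = 0, and there is no ∂_3, so H_2 ≅ 0.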